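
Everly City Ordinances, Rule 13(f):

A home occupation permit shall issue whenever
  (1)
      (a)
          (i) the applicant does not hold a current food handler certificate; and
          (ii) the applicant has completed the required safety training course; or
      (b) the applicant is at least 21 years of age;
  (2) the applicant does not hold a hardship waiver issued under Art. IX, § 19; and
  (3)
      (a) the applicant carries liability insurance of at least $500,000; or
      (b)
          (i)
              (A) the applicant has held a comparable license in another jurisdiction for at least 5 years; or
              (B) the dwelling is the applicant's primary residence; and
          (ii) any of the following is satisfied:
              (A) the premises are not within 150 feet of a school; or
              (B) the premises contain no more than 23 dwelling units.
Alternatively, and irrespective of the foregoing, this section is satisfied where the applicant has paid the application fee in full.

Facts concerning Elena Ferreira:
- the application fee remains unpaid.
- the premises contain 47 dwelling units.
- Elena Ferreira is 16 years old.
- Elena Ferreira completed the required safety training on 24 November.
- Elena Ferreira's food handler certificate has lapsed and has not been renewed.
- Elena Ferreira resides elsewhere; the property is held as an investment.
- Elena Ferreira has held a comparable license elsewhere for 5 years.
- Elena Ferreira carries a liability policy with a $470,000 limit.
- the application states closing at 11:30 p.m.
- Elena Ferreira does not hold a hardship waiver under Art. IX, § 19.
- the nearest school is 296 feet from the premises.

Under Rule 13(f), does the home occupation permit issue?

(i) not (food handler cert.) — satisfied.
(ii) safety training — met.
So (a) is satisfied (T AND T).
(b) age ≥ 21 — fails.
(1): T OR F → true.
(2) not (hardship waiver) — holds.
(a) insurance ≥ $500,000 — not satisfied.
(A) prior license ≥ 5 yr — met.
(B) primary residence — not met.
So (i) is satisfied (T OR F).
(A) ≥150 ft from school — met.
(B) ≤ 23 units — fails.
(ii) = T OR F = true.
So (b) is satisfied (T AND T).
(3): F OR T → true.
Overall: T AND T AND T → true.
Exception (fee paid) — not satisfied.
Result: main true OR exception false → true.

Yes — granted.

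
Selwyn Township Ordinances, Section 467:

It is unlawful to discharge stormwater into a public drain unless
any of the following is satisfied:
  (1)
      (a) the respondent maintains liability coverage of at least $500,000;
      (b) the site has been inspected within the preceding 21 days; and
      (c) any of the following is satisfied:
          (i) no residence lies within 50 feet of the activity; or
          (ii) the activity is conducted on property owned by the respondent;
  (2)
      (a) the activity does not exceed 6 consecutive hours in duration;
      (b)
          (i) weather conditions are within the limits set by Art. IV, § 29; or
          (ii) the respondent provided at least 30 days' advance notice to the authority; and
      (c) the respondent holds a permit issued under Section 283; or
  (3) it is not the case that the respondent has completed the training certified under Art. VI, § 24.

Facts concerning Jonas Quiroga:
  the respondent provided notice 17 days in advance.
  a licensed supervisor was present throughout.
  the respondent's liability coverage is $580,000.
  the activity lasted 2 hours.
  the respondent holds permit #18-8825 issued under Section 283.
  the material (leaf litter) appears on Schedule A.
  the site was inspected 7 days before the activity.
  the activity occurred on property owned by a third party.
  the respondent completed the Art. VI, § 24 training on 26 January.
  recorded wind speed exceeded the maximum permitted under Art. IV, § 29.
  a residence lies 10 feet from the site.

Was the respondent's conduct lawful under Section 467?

No — unlawful.

(a) coverage ≥ $500,000 — satisfied.
(b) site inspected — holds.
(i) no residence in 50 ft — not satisfied.
(ii) own property — not met.
So (c) is not satisfied (F OR F).
So (1) is not satisfied (T AND T AND F).
(a) ≤ 6 hrs duration — holds.
(i) weather ok — not satisfied.
(ii) ≥30 days' notice — not satisfied.
(b): F OR F → false.
(c) holds permit — holds.
So (2) is not satisfied (T AND F AND T).
(3) not (training certified) — fails.
So Overall is not satisfied (F OR F OR F).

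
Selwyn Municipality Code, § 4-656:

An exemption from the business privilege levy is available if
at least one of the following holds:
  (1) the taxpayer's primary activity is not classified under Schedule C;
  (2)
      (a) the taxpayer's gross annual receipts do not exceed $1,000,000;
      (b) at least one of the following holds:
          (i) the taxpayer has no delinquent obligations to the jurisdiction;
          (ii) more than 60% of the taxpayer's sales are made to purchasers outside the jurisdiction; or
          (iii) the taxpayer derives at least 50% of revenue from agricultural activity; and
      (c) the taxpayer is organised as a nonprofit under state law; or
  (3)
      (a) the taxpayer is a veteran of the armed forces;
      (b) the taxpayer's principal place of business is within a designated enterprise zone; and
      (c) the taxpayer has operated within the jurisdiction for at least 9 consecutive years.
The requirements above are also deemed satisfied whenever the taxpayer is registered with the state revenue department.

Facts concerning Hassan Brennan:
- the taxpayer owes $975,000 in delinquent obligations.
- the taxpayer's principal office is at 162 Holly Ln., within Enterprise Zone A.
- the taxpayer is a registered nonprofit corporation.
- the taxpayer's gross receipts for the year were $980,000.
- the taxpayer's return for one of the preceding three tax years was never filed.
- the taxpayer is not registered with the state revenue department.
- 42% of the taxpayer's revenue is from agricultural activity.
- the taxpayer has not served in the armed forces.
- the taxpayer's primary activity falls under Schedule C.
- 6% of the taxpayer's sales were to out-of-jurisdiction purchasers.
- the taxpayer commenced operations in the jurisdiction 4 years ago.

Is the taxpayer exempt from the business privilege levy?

No — not exempt.

(1) not (Schedule C activity) — not met.
(a) receipts ≤ $1,000,000 — holds.
(i) no delinquency — not met.
(ii) >60% out-of-jur. sales — fails.
(iii) ≥50% agricultural — not satisfied.
(b) = F OR F OR F = false.
(c) nonprofit — holds.
So (2) is not satisfied (T AND F AND T).
(a) veteran — not satisfied.
(b) in enterprise zone — met.
(c) ≥ 9 yrs in jurisdiction — not satisfied.
So (3) is not satisfied (F AND T AND F).
Overall = F OR F OR F = false.
Exception (state-registered) — not satisfied.
Result: main false OR exception false → false.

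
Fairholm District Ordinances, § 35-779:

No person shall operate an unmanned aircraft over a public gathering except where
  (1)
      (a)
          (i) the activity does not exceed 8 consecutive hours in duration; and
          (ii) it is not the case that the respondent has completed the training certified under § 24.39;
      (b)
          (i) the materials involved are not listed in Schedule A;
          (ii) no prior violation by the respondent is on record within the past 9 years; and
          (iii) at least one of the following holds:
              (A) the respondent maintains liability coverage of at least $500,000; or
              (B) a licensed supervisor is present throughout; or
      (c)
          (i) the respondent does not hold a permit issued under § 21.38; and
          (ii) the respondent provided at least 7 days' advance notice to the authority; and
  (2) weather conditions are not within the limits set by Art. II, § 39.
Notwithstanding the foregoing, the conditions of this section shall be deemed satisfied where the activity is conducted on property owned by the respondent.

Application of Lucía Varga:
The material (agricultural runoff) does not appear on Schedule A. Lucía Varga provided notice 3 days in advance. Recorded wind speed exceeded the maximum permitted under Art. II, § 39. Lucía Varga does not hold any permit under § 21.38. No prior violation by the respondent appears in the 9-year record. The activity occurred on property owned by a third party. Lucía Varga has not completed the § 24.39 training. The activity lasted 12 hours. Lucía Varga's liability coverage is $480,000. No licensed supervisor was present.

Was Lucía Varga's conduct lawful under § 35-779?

No — unlawful.

(i) ≤ 8 hrs duration — not satisfied.
(ii) not (training certified) — satisfied.
(a): F AND T → false.
(i) not (Schedule A material) — satisfied.
(ii) no prior violation — satisfied.
(A) coverage ≥ $500,000 — not met.
(B) supervisor present — not met.
So (iii) is not satisfied (F OR F).
(b): T AND T AND F → false.
(i) not (holds permit) — satisfied.
(ii) ≥7 days' notice — not met.
(c) = T AND F = false.
(1) = F OR F OR F = false.
(2) not (weather ok) — satisfied.
Overall: F AND T → false.
Exception (own property) — not satisfied.
Result: main false OR exception false → false.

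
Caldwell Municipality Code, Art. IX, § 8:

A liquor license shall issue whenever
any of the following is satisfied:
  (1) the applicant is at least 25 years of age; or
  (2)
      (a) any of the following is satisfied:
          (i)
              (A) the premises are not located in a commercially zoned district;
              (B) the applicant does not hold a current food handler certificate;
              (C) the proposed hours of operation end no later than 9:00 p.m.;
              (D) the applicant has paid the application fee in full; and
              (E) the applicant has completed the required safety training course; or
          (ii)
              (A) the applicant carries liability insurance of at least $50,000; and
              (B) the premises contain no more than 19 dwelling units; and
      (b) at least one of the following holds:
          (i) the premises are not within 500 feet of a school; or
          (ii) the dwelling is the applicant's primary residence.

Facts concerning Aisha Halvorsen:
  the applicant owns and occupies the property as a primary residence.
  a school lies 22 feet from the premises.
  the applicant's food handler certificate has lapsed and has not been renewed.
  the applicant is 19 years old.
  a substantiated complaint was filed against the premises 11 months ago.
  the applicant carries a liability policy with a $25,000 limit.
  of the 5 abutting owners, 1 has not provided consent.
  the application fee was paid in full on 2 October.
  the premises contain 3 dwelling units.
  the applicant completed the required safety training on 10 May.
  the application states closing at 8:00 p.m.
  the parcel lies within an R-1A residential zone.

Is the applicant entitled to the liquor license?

(1) age ≥ 25 — not met.
(A) not (commercially zoned) — holds.
(B) not (food handler cert.) — satisfied.
(C) closes by 9 p.m. — satisfied.
(D) fee paid — met.
(E) safety training — holds.
(i) = T AND T AND T AND T AND T = true.
(A) insurance ≥ $50,000 — fails.
(B) ≤ 19 units — satisfied.
(ii): F AND T → false.
(a) = T OR F = true.
(i) ≥500 ft from school — fails.
(ii) primary residence — met.
(b): F OR T → true.
(2) = T AND T = true.
So Overall is satisfied (F OR T).

Yes — granted.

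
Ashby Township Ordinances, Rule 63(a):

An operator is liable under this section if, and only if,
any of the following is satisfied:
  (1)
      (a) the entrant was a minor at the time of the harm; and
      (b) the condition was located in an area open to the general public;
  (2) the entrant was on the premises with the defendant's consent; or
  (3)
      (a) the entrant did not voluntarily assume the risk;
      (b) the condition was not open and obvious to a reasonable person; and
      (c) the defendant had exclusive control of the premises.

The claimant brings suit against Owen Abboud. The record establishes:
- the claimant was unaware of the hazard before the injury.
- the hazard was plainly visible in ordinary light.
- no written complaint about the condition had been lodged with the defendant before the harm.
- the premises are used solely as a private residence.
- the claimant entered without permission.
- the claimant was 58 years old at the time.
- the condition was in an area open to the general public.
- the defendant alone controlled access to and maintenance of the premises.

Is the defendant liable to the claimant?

No — not liable.

(a) entrant a minor — not satisfied.
(b) public area — satisfied.
(1): F AND T → false.
(2) consent to enter — not satisfied.
(a) no assumed risk — met.
(b) not open/obvious — fails.
(c) exclusive control — satisfied.
So (3) is not satisfied (T AND F AND T).
Overall = F OR F OR F = false.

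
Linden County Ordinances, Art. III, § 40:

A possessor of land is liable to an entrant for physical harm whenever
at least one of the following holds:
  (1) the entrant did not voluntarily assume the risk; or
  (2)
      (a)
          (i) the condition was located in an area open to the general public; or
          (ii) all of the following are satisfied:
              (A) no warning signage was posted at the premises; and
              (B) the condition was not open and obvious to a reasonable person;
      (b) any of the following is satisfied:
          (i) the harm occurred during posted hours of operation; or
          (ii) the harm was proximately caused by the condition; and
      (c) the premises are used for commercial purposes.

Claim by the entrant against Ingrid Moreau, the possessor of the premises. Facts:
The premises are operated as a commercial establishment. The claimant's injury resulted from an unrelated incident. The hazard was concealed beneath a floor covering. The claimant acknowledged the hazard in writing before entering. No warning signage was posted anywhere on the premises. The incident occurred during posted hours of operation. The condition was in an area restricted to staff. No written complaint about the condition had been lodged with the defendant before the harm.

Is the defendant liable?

(1) no assumed risk — not met.
(i) public area — not satisfied.
(A) no signage posted — met.
(B) not open/obvious — holds.
(ii) = T AND T = true.
(a) = F OR T = true.
(i) during posted hours — satisfied.
(ii) proximate cause — not satisfied.
(b): T OR F → true.
(c) commercial use — satisfied.
(2): T AND T AND T → true.
Overall: F OR T → true.

Yes — liable.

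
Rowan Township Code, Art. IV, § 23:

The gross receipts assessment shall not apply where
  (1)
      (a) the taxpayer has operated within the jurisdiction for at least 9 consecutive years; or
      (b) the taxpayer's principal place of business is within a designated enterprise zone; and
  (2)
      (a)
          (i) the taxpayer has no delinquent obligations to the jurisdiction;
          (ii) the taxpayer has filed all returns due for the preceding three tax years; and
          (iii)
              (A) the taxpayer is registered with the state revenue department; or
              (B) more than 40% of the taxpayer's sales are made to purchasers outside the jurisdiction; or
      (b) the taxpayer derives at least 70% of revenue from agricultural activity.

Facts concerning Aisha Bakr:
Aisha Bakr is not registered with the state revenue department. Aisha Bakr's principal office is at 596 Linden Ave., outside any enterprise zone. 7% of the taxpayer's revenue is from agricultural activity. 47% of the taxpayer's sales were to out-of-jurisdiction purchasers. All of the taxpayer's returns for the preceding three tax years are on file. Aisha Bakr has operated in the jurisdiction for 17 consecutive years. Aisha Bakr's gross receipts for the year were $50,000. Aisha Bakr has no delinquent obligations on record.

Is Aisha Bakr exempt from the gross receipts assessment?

Yes — exempt.

(a) ≥ 9 yrs in jurisdiction — satisfied.
(b) in enterprise zone — fails.
So (1) is satisfied (T OR F).
(i) no delinquency — holds.
(ii) returns current — holds.
(A) state-registered — fails.
(B) >40% out-of-jur. sales — satisfied.
(iii) = F OR T = true.
So (a) is satisfied (T AND T AND T).
(b) ≥70% agricultural — not satisfied.
So (2) is satisfied (T OR F).
Overall: T AND T → true.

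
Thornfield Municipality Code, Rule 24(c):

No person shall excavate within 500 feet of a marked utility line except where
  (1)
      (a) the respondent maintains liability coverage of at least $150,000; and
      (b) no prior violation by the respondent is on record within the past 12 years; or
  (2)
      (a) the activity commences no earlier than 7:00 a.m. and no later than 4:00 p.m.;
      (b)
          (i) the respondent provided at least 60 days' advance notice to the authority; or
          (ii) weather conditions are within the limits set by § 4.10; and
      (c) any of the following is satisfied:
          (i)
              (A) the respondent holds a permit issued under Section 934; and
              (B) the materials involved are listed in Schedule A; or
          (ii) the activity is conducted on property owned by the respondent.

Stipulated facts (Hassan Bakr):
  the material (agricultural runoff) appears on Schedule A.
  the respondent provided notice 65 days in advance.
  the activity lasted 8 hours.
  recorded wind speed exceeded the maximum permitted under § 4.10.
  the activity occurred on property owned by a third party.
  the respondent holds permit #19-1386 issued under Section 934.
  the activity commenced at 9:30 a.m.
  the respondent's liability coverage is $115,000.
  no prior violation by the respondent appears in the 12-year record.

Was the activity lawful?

Yes — lawful.

(a) coverage ≥ $150,000 — not satisfied.
(b) no prior violation — satisfied.
(1): F AND T → false.
(a) start within hours — met.
(i) ≥60 days' notice — satisfied.
(ii) weather ok — not satisfied.
(b): T OR F → true.
(A) holds permit — met.
(B) Schedule A material — holds.
(i) = T AND T = true.
(ii) own property — fails.
So (c) is satisfied (T OR F).
(2): T AND T AND T → true.
Overall: F OR T → true.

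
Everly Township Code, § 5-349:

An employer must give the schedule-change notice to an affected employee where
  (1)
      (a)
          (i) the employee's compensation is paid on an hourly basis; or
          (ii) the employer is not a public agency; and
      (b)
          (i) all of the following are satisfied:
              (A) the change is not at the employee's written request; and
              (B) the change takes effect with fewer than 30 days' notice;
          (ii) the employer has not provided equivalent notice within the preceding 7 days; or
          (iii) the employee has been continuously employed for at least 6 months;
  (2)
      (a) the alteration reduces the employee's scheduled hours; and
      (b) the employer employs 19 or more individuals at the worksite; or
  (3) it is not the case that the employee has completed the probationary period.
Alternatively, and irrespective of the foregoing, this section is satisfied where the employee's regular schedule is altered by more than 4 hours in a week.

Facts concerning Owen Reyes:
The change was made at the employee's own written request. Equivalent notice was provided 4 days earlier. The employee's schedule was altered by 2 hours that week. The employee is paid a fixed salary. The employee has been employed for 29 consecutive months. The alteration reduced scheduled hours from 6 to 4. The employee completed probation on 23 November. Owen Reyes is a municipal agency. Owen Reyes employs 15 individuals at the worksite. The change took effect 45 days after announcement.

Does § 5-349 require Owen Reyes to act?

No — not required.

(i) hourly-paid — not satisfied.
(ii) not (public agency) — not satisfied.
(a): F OR F → false.
(A) not employee-requested — not met.
(B) < 30 days' notice — not satisfied.
So (i) is not satisfied (F AND F).
(ii) no recent notice — not satisfied.
(iii) tenure ≥ 6 mo. — met.
(b): F OR F OR T → true.
(1) = F AND T = false.
(a) hours reduced — met.
(b) ≥ 19 at site — not satisfied.
(2) = T AND F = false.
(3) not (past probation) — fails.
Overall = F OR F OR F = false.
Exception (schedule shift > 4h) — not satisfied.
Result: main false OR exception false → false.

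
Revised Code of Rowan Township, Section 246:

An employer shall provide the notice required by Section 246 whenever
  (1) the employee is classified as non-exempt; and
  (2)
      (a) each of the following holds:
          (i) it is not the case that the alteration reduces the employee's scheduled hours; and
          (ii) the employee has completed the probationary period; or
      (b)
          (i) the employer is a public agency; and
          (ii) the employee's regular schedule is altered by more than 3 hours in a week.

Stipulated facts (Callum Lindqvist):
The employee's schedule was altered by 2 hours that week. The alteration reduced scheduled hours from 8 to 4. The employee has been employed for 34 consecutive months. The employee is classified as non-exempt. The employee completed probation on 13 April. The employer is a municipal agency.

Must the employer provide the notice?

(1) non-exempt — satisfied.
(i) not (hours reduced) — not met.
(ii) past probation — satisfied.
So (a) is not satisfied (F AND T).
(i) public agency — met.
(ii) schedule shift > 3h — fails.
So (b) is not satisfied (T AND F).
(2) = F OR F = false.
So Overall is not satisfied (T AND F).

No — not required.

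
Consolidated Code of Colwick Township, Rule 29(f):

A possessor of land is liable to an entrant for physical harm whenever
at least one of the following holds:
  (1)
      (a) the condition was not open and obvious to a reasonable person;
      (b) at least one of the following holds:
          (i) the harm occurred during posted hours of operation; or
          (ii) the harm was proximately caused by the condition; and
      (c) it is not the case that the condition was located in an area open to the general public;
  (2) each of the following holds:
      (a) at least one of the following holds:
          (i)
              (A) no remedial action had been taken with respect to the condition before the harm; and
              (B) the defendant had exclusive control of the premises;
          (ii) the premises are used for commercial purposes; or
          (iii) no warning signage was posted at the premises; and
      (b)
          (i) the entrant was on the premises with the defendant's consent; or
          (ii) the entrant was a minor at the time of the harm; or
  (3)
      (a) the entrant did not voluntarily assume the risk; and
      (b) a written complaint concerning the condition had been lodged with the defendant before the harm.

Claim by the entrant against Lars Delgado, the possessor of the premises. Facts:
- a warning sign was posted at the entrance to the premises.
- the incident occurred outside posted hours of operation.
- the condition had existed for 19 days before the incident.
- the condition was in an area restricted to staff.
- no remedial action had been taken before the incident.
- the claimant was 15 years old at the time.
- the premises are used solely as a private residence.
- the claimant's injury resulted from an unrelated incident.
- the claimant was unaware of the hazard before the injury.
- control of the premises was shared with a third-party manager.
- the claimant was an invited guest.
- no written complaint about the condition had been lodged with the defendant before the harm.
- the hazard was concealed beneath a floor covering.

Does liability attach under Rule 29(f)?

No — not liable.

(a) not open/obvious — satisfied.
(i) during posted hours — not met.
(ii) proximate cause — not satisfied.
So (b) is not satisfied (F OR F).
(c) not (public area) — holds.
(1): T AND F AND T → false.
(A) no remedial action — satisfied.
(B) exclusive control — not satisfied.
(i): T AND F → false.
(ii) commercial use — not met.
(iii) no signage posted — not satisfied.
(a) = F OR F OR F = false.
(i) consent to enter — met.
(ii) entrant a minor — holds.
(b) = T OR T = true.
(2) = F AND T = false.
(a) no assumed risk — holds.
(b) complaint lodged — not satisfied.
(3) = T AND F = false.
Overall = F OR F OR F = false.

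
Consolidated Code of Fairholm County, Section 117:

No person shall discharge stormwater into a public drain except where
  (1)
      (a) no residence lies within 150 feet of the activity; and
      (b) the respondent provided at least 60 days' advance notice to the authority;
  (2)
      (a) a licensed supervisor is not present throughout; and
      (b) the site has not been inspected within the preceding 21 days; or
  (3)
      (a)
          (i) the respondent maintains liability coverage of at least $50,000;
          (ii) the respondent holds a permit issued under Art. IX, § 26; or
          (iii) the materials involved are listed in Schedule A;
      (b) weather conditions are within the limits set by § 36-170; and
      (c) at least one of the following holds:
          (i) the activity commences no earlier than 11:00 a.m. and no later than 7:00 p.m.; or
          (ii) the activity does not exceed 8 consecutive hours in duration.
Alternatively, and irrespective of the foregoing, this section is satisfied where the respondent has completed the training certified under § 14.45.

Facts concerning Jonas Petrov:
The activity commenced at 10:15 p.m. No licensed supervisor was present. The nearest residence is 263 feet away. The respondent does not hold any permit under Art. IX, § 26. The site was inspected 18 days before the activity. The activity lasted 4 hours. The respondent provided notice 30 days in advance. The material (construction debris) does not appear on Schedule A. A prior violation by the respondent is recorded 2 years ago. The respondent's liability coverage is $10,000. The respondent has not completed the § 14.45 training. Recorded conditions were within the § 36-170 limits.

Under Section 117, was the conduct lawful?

(a) no residence in 150 ft — holds.
(b) ≥60 days' notice — not met.
(1): T AND F → false.
(a) not (supervisor present) — satisfied.
(b) not (site inspected) — not met.
(2): T AND F → false.
(i) coverage ≥ $50,000 — fails.
(ii) holds permit — not satisfied.
(iii) Schedule A material — fails.
So (a) is not satisfied (F OR F OR F).
(b) weather ok — holds.
(i) start within hours — not satisfied.
(ii) ≤ 8 hrs duration — met.
(c) = F OR T = true.
(3): F AND T AND T → false.
Overall: F OR F OR F → false.
Exception (training certified) — not satisfied.
Result: main false OR exception false → false.

No — unlawful.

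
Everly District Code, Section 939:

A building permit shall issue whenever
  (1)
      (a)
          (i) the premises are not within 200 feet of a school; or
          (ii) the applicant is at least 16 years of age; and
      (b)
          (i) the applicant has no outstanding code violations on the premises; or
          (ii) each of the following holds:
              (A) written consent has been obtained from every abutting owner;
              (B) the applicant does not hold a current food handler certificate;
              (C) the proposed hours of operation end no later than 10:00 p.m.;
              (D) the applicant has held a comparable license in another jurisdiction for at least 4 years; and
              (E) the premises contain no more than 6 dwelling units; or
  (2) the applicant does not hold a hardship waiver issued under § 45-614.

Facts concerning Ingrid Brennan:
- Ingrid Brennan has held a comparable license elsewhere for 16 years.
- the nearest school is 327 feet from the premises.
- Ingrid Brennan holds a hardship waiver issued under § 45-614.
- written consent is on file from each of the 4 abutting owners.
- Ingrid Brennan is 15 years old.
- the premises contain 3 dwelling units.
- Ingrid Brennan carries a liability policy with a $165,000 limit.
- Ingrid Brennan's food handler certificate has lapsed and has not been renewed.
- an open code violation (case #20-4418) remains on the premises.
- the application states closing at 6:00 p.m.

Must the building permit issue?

(i) ≥200 ft from school — satisfied.
(ii) age ≥ 16 — fails.
So (a) is satisfied (T OR F).
(i) no code violations — not met.
(A) all abutters consent — holds.
(B) not (food handler cert.) — met.
(C) closes by 10 p.m. — holds.
(D) prior license ≥ 4 yr — holds.
(E) ≤ 6 units — holds.
(ii): T AND T AND T AND T AND T → true.
(b) = F OR T = true.
(1): T AND T → true.
(2) not (hardship waiver) — fails.
Overall = T OR F = true.

Yes — granted.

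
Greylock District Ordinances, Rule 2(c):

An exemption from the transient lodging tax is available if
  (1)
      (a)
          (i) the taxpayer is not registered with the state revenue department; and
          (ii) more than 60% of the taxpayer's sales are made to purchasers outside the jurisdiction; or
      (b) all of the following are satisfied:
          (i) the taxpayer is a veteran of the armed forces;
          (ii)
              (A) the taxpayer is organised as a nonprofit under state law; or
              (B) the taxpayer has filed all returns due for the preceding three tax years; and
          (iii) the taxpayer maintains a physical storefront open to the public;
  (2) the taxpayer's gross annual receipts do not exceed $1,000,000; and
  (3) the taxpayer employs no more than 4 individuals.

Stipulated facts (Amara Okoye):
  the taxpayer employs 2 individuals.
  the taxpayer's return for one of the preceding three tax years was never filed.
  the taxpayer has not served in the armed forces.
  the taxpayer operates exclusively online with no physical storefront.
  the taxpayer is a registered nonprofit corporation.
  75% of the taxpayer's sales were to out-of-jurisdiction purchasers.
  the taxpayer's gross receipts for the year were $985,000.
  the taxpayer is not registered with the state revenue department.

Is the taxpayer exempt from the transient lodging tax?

Yes — exempt.

(i) not (state-registered) — holds.
(ii) >60% out-of-jur. sales — met.
(a): T AND T → true.
(i) veteran — not satisfied.
(A) nonprofit — satisfied.
(B) returns current — not satisfied.
(ii) = T OR F = true.
(iii) has storefront — fails.
So (b) is not satisfied (F AND T AND F).
So (1) is satisfied (T OR F).
(2) receipts ≤ $1,000,000 — holds.
(3) ≤ 4 employees — met.
So Overall is satisfied (T AND T AND T).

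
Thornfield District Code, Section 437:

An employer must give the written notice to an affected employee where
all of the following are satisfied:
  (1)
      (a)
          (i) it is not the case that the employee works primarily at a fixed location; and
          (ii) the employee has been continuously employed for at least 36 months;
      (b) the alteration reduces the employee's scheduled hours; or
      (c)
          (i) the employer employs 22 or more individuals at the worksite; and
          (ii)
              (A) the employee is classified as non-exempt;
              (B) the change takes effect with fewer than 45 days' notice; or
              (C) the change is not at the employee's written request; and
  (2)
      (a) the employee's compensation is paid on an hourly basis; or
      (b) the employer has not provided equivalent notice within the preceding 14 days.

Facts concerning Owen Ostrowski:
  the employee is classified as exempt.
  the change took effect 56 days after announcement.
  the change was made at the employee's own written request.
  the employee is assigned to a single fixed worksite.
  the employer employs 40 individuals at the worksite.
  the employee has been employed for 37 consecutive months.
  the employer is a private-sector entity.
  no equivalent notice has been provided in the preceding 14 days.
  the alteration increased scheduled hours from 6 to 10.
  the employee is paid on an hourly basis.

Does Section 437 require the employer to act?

(i) not (fixed location) — not satisfied.
(ii) tenure ≥ 36 mo. — holds.
So (a) is not satisfied (F AND T).
(b) hours reduced — not met.
(i) ≥ 22 at site — satisfied.
(A) non-exempt — fails.
(B) < 45 days' notice — not met.
(C) not employee-requested — not satisfied.
So (ii) is not satisfied (F OR F OR F).
(c) = T AND F = false.
(1): F OR F OR F → false.
(a) hourly-paid — satisfied.
(b) no recent notice — holds.
(2): T OR T → true.
Overall = F AND T = false.

No — not required.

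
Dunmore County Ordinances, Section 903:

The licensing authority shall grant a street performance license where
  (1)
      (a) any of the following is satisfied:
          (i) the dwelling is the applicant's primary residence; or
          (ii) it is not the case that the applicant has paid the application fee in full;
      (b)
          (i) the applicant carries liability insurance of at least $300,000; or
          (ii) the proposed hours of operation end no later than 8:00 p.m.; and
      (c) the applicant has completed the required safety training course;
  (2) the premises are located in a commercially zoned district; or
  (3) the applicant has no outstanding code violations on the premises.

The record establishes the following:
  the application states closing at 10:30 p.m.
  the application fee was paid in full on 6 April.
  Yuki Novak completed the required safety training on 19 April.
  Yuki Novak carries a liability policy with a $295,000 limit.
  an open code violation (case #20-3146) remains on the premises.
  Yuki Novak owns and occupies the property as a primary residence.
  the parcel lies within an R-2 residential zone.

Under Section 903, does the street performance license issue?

(i) primary residence — met.
(ii) not (fee paid) — not satisfied.
(a): T OR F → true.
(i) insurance ≥ $300,000 — not met.
(ii) closes by 8 p.m. — not met.
So (b) is not satisfied (F OR F).
(c) safety training — satisfied.
(1): T AND F AND T → false.
(2) commercially zoned — not satisfied.
(3) no code violations — fails.
Overall: F OR F OR F → false.

No — denied.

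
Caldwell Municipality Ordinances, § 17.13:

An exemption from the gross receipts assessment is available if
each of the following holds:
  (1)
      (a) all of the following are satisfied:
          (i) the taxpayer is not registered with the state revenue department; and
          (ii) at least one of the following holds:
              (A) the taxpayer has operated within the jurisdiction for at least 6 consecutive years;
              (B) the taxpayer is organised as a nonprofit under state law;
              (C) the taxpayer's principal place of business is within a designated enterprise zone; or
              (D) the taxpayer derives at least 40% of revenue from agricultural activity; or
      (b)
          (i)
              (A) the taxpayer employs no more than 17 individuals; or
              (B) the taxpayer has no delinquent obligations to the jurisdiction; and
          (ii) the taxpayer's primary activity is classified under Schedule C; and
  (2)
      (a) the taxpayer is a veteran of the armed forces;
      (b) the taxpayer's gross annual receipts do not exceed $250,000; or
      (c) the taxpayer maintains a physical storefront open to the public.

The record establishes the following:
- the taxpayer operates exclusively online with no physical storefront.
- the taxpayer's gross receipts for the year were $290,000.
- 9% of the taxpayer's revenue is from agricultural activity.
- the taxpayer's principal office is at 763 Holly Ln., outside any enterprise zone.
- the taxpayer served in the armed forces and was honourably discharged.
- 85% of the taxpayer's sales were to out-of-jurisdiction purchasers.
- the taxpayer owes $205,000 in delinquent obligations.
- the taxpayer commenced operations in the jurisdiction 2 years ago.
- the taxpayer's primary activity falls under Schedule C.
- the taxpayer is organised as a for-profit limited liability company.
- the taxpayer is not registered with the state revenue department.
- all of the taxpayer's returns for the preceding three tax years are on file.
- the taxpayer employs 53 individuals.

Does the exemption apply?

No — not exempt.

(i) not (state-registered) — satisfied.
(A) ≥ 6 yrs in jurisdiction — not satisfied.
(B) nonprofit — not met.
(C) in enterprise zone — not met.
(D) ≥40% agricultural — not satisfied.
So (ii) is not satisfied (F OR F OR F OR F).
So (a) is not satisfied (T AND F).
(A) ≤ 17 employees — not satisfied.
(B) no delinquency — not satisfied.
(i) = F OR F = false.
(ii) Schedule C activity — met.
So (b) is not satisfied (F AND T).
So (1) is not satisfied (F OR F).
(a) veteran — holds.
(b) receipts ≤ $250,000 — not satisfied.
(c) has storefront — not met.
(2) = T OR F OR F = true.
Overall = F AND T = false.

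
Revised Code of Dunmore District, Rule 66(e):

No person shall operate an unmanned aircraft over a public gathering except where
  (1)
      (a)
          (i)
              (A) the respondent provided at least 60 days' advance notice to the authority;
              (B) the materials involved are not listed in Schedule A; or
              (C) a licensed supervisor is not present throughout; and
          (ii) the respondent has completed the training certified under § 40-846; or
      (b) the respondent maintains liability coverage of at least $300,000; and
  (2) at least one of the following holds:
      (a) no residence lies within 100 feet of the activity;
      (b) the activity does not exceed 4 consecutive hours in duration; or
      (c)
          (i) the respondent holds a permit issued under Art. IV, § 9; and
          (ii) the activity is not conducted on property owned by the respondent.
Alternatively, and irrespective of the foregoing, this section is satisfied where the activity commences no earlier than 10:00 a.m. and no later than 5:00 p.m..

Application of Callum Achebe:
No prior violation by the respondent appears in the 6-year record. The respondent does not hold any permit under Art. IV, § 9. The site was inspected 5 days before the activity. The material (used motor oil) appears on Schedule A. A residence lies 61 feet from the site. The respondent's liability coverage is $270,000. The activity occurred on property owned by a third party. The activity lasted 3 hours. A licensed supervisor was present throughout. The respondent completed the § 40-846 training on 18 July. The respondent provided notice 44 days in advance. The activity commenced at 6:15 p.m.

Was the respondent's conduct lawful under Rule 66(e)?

No — unlawful.

(A) ≥60 days' notice — fails.
(B) not (Schedule A material) — not met.
(C) not (supervisor present) — not satisfied.
So (i) is not satisfied (F OR F OR F).
(ii) training certified — holds.
(a) = F AND T = false.
(b) coverage ≥ $300,000 — not met.
(1) = F OR F = false.
(a) no residence in 100 ft — fails.
(b) ≤ 4 hrs duration — satisfied.
(i) holds permit — not satisfied.
(ii) not (own property) — met.
So (c) is not satisfied (F AND T).
(2) = F OR T OR F = true.
Overall = F AND T = false.
Exception (start within hours) — not satisfied.
Result: main false OR exception false → false.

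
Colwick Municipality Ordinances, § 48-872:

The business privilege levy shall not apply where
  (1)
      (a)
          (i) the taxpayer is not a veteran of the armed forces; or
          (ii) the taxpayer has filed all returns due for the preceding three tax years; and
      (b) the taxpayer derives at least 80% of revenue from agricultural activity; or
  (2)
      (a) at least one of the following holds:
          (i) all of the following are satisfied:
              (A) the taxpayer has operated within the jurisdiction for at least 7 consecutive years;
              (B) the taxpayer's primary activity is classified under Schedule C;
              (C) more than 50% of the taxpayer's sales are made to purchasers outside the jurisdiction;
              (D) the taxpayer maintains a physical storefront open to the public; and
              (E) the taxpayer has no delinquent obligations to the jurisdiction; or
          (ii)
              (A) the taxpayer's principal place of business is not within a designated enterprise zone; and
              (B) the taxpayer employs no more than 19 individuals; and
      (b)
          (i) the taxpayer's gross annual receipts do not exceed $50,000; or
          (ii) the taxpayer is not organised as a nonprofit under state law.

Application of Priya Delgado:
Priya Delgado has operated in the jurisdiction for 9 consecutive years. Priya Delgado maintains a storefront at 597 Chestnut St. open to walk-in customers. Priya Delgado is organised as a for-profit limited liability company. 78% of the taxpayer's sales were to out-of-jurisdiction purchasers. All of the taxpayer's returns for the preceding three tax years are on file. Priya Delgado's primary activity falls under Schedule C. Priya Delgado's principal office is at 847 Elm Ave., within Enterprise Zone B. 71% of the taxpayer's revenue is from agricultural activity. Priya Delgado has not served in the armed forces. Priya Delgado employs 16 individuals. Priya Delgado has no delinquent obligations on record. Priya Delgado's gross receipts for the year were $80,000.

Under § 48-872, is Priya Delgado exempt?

Yes — exempt.

(i) not (veteran) — holds.
(ii) returns current — satisfied.
So (a) is satisfied (T OR T).
(b) ≥80% agricultural — not satisfied.
(1): T AND F → false.
(A) ≥ 7 yrs in jurisdiction — met.
(B) Schedule C activity — met.
(C) >50% out-of-jur. sales — satisfied.
(D) has storefront — met.
(E) no delinquency — satisfied.
(i) = T AND T AND T AND T AND T = true.
(A) not (in enterprise zone) — not satisfied.
(B) ≤ 19 employees — satisfied.
(ii): F AND T → false.
(a) = T OR F = true.
(i) receipts ≤ $50,000 — not met.
(ii) not (nonprofit) — met.
(b) = F OR T = true.
So (2) is satisfied (T AND T).
Overall: F OR T → true.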